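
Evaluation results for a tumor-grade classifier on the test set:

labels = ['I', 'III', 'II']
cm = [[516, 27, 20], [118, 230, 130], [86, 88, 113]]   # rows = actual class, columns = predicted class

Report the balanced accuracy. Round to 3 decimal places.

Balanced accuracy = mean of per-class recall.
  I: recall = 516/563 = 0.9165
  III: recall = 230/478 = 0.4812
  II: recall = 113/287 = 0.3937
Mean = (0.9165 + 0.4812 + 0.3937) / 3 = 0.597

0.597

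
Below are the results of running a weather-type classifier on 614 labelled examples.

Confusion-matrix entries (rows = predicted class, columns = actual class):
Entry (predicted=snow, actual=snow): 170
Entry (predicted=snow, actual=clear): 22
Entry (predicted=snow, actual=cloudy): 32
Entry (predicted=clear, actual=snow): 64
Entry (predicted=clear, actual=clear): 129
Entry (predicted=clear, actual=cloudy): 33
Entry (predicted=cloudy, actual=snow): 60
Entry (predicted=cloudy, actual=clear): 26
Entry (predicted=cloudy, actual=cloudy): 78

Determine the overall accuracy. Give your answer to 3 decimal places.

Accuracy = trace / total = (170+129+78=377) / 614 = 377/614 = 0.614

0.614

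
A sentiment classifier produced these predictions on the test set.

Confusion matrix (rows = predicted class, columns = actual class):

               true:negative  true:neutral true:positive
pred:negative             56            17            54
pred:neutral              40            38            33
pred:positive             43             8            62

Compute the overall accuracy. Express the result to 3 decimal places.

Accuracy = trace / total = (56+38+62=156) / 351 = 156/351 = 0.444

0.444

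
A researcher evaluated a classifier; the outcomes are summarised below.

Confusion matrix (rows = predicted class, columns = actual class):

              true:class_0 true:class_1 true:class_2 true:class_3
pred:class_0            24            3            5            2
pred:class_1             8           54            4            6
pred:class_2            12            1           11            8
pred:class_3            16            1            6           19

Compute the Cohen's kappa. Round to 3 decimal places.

Observed agreement pₒ = trace/N = 108/180 = 0.6000
Expected agreement pₑ = Σ (rowᵢ·colᵢ)/N² = (60·34 + 59·72 + 26·32 + 35·42)/180² = 0.2651
κ = (pₒ − pₑ)/(1 − pₑ) = (0.6000 − 0.2651)/(1 − 0.2651) = 0.456

0.456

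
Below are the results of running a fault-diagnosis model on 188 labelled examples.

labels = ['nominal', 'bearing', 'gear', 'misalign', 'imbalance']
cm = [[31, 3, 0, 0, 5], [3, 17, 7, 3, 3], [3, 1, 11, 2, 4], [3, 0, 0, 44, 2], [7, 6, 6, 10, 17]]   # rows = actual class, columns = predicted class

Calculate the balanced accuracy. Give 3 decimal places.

Balanced accuracy = mean of per-class recall.
  nominal: recall = 31/39 = 0.7949
  bearing: recall = 17/33 = 0.5152
  gear: recall = 11/21 = 0.5238
  misalign: recall = 44/49 = 0.8980
  imbalance: recall = 17/46 = 0.3696
Mean = (0.7949 + 0.5152 + 0.5238 + 0.8980 + 0.3696) / 5 = 0.620

0.620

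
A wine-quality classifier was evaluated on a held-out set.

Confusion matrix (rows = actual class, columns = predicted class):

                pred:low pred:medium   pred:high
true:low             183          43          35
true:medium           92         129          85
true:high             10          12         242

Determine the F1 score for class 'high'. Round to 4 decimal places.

F1 score = 2·TP/(2·TP+FP+FN).
high: TP=242, FP=35+85=120, FN=10+12=22 → 484/626 = 0.77316

0.7732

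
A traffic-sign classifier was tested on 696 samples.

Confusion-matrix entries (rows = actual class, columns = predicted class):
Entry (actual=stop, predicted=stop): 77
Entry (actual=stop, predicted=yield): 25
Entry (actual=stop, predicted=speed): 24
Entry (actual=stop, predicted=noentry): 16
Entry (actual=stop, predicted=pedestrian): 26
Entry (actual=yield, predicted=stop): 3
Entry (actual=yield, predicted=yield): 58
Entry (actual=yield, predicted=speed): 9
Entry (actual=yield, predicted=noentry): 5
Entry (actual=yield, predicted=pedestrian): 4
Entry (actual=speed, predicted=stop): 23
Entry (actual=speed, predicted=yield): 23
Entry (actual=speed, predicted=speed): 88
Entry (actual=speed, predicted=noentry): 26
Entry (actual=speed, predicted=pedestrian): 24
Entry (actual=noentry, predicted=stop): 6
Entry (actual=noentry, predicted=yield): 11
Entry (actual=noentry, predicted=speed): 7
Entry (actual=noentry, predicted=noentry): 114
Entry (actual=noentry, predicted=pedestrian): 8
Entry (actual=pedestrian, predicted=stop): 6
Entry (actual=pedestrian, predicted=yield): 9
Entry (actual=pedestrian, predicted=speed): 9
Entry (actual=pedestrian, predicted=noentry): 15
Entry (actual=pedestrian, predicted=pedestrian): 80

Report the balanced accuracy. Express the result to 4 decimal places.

Balanced accuracy = mean of per-class recall.
  stop: recall = 77/168 = 0.45833
  yield: recall = 58/79 = 0.73418
  speed: recall = 88/184 = 0.47826
  noentry: recall = 114/146 = 0.78082
  pedestrian: recall = 80/119 = 0.67227
Mean = (0.45833 + 0.73418 + 0.47826 + 0.78082 + 0.67227) / 5 = 0.6248

0.6248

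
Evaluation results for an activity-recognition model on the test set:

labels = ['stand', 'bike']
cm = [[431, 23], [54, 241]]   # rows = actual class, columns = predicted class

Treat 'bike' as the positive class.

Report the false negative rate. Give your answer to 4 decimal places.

0.1831

FNR = FN/(FN+TP) = 54/(54+241) = 0.1831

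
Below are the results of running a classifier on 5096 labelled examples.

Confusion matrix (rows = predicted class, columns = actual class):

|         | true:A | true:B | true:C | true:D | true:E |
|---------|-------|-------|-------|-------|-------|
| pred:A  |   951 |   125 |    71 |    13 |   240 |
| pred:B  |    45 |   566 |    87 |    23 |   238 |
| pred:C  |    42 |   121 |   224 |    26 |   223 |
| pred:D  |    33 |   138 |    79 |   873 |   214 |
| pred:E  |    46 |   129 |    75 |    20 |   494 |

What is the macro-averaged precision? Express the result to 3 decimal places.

Per-class precision (TP/(TP+FP)):
  A: TP=951, FP=125+71+13+240=449 → 951/1400 = 0.6793
  B: TP=566, FP=45+87+23+238=393 → 566/959 = 0.5902
  C: TP=224, FP=42+121+26+223=412 → 224/636 = 0.3522
  D: TP=873, FP=33+138+79+214=464 → 873/1337 = 0.6530
  E: TP=494, FP=46+129+75+20=270 → 494/764 = 0.6466
Macro-precision = mean = (0.6793 + 0.5902 + 0.3522 + 0.6530 + 0.6466) / 5 = 0.584

0.584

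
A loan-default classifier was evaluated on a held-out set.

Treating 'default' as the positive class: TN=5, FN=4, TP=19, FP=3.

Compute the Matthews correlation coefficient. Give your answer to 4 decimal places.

MCC = (TP·TN − FP·FN) / √((TP+FP)(TP+FN)(TN+FP)(TN+FN))
Numerator = 19·5 − 3·4 = 83
Denominator = √(22·23·8·9) = √36432 = 190.8717
MCC = 83 / 190.8717 = 0.4348

0.4348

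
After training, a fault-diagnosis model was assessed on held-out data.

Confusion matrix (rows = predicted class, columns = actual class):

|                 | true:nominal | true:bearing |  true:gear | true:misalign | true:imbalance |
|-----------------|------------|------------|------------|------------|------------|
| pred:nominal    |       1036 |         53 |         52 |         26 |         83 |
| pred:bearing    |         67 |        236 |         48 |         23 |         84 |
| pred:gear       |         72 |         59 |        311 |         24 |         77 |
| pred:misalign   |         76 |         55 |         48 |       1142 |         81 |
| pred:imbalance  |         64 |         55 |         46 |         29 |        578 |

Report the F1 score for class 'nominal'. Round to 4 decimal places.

0.8078

Treat 'nominal' as positive and all other classes as negative.
F1 score = 2·TP/(2·TP+FP+FN).
nominal: TP=1036, FP=53+52+26+83=214, FN=67+72+76+64=279 → 2072/2565 = 0.80780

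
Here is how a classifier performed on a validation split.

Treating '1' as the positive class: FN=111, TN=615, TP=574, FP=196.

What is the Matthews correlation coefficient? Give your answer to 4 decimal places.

MCC = (TP·TN − FP·FN) / √((TP+FP)(TP+FN)(TN+FP)(TN+FN))
Numerator = 574·615 − 196·111 = 331254
Denominator = √(770·685·811·726) = √310555175700 = 557274.7758
MCC = 331254 / 557274.7758 = 0.5944

0.5944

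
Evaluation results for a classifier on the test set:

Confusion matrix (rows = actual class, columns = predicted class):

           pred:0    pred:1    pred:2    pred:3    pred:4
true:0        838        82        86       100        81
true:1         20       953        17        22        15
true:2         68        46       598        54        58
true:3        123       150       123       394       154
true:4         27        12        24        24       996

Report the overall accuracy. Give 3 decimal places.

0.746

Accuracy = trace / total = (838+953+598+394+996=3779) / 5065 = 3779/5065 = 0.746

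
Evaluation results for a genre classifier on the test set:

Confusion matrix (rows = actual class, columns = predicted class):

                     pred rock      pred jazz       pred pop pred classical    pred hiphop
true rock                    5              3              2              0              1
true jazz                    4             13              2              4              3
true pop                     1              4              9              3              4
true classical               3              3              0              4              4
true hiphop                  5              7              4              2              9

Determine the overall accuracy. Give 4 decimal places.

Accuracy = trace / total = (5+13+9+4+9=40) / 99 = 40/99 = 0.4040

0.4040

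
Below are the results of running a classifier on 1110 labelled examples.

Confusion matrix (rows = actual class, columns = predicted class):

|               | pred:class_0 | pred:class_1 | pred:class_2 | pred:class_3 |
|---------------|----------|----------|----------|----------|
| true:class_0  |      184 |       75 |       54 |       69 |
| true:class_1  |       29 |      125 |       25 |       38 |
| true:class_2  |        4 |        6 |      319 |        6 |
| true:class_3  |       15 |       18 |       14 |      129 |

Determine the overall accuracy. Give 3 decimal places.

Accuracy = trace / total = (184+125+319+129=757) / 1110 = 757/1110 = 0.682

0.682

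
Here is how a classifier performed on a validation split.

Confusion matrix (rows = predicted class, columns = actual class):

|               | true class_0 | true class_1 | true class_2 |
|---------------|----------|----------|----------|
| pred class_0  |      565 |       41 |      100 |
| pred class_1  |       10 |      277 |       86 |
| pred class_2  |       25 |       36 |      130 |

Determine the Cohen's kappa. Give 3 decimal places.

Observed agreement pₒ = trace/N = 972/1270 = 0.7654
Expected agreement pₑ = Σ (rowᵢ·colᵢ)/N² = (600·706 + 354·373 + 316·191)/1270² = 0.3819
κ = (pₒ − pₑ)/(1 − pₑ) = (0.7654 − 0.3819)/(1 − 0.3819) = 0.620

0.620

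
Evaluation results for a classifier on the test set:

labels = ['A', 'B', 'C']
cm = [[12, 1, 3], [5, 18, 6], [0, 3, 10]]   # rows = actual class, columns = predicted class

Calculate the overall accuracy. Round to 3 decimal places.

0.690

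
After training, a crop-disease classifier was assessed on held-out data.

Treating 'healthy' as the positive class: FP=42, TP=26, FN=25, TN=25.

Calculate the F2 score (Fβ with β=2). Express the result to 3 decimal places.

Fβ = (1+β²)·TP / ((1+β²)·TP + β²·FN + FP), with β²=4
= 5·26 / (5·26 + 4·25 + 42) = 0.478

0.478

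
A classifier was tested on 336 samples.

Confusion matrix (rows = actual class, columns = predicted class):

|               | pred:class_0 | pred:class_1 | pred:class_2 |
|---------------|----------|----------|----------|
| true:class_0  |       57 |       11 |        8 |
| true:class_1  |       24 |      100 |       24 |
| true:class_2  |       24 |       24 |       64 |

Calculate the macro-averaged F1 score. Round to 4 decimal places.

0.6506

Per-class F1 score (2·TP/(2·TP+FP+FN)):
  class_0: TP=57, FP=24+24=48, FN=11+8=19 → 114/181 = 0.62983
  class_1: TP=100, FP=11+24=35, FN=24+24=48 → 200/283 = 0.70671
  class_2: TP=64, FP=8+24=32, FN=24+24=48 → 128/208 = 0.61538
Macro-F1 score = mean = (0.62983 + 0.70671 + 0.61538) / 3 = 0.6506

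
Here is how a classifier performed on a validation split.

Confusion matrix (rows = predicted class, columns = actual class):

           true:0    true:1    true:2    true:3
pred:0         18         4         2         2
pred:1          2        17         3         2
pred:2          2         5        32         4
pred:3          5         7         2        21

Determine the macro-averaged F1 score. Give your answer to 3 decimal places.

Per-class F1 score (2·TP/(2·TP+FP+FN)):
  0: TP=18, FP=4+2+2=8, FN=2+2+5=9 → 36/53 = 0.6792
  1: TP=17, FP=2+3+2=7, FN=4+5+7=16 → 34/57 = 0.5965
  2: TP=32, FP=2+5+4=11, FN=2+3+2=7 → 64/82 = 0.7805
  3: TP=21, FP=5+7+2=14, FN=2+2+4=8 → 42/64 = 0.6563
Macro-F1 score = mean = (0.6792 + 0.5965 + 0.7805 + 0.6563) / 4 = 0.678

0.678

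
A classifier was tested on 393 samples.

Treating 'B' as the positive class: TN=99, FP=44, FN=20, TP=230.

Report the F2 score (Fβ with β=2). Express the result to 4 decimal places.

0.9027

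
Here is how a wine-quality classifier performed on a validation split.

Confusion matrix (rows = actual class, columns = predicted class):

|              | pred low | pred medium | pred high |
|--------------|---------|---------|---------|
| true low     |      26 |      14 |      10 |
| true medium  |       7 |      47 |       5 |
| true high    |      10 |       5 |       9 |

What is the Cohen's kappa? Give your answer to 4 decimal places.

Observed agreement pₒ = trace/N = 82/133 = 0.61654
Expected agreement pₑ = Σ (rowᵢ·colᵢ)/N² = (50·43 + 59·66 + 24·24)/133² = 0.37424
κ = (pₒ − pₑ)/(1 − pₑ) = (0.61654 − 0.37424)/(1 − 0.37424) = 0.3872

0.3872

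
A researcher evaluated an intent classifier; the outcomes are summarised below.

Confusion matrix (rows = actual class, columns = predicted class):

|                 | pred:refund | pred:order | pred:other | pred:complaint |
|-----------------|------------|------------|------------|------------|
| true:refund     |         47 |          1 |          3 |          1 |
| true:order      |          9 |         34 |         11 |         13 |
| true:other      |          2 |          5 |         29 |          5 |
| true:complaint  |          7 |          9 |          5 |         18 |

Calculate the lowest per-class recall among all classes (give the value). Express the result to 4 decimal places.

Per-class recall (TP/(TP+FN)):
  refund: TP=47, FN=1+3+1=5 → 47/52 = 0.90385
  order: TP=34, FN=9+11+13=33 → 34/67 = 0.50746
  other: TP=29, FN=2+5+5=12 → 29/41 = 0.70732
  complaint: TP=18, FN=7+9+5=21 → 18/39 = 0.46154
Lowest is class 'complaint' with recall = 0.4615.

0.4615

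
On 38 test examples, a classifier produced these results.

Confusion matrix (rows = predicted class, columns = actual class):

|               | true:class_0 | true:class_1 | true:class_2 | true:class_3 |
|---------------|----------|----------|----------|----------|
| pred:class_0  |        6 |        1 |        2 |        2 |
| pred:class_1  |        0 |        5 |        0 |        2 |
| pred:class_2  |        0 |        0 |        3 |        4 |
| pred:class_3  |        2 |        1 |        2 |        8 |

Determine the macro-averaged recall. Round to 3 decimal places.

0.598

Per-class recall (TP/(TP+FN)):
  class_0: TP=6, FN=0+0+2=2 → 6/8 = 0.7500
  class_1: TP=5, FN=1+0+1=2 → 5/7 = 0.7143
  class_2: TP=3, FN=2+0+2=4 → 3/7 = 0.4286
  class_3: TP=8, FN=2+2+4=8 → 8/16 = 0.5000
Macro-recall = mean = (0.7500 + 0.7143 + 0.4286 + 0.5000) / 4 = 0.598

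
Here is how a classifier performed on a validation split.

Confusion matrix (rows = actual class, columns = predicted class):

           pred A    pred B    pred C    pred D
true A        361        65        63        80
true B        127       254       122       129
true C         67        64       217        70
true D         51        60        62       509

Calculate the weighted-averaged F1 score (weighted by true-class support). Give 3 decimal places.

0.576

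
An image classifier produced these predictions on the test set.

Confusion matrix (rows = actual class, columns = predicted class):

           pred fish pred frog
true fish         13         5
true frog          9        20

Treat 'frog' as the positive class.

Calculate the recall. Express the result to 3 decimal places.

0.690

Recall = TP/(TP+FN) = 20/(20+9) = 20/29 = 0.690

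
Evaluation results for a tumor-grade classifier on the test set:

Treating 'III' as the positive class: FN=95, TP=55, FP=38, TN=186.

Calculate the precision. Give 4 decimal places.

Precision = TP/(TP+FP) = 55/(55+38) = 55/93 = 0.5914

0.5914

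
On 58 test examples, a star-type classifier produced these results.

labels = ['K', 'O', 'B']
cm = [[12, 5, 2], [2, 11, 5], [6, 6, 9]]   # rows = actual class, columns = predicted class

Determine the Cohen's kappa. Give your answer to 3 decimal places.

Observed agreement pₒ = trace/N = 32/58 = 0.5517
Expected agreement pₑ = Σ (rowᵢ·colᵢ)/N² = (19·20 + 18·22 + 21·16)/58² = 0.3306
κ = (pₒ − pₑ)/(1 − pₑ) = (0.5517 − 0.3306)/(1 − 0.3306) = 0.330

0.330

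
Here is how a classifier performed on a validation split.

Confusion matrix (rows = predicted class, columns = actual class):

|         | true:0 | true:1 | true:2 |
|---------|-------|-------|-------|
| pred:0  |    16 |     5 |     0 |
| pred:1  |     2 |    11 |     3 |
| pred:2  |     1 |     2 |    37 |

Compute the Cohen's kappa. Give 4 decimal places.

0.7252

Observed agreement pₒ = trace/N = 64/77 = 0.83117
Expected agreement pₑ = Σ (rowᵢ·colᵢ)/N² = (19·21 + 18·16 + 40·40)/77² = 0.38573
κ = (pₒ − pₑ)/(1 − pₑ) = (0.83117 − 0.38573)/(1 − 0.38573) = 0.7252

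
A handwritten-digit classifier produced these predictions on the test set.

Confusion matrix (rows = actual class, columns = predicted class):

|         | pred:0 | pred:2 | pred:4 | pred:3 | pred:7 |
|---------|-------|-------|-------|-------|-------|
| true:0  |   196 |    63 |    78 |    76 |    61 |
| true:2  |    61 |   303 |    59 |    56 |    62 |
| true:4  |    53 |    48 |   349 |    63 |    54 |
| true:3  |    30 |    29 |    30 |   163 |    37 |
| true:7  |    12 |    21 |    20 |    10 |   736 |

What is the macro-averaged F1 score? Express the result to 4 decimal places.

Per-class F1 score (2·TP/(2·TP+FP+FN)):
  0: TP=196, FP=61+53+30+12=156, FN=63+78+76+61=278 → 392/826 = 0.47458
  2: TP=303, FP=63+48+29+21=161, FN=61+59+56+62=238 → 606/1005 = 0.60299
  4: TP=349, FP=78+59+30+20=187, FN=53+48+63+54=218 → 698/1103 = 0.63282
  3: TP=163, FP=76+56+63+10=205, FN=30+29+30+37=126 → 326/657 = 0.49619
  7: TP=736, FP=61+62+54+37=214, FN=12+21+20+10=63 → 1472/1749 = 0.84162
Macro-F1 score = mean = (0.47458 + 0.60299 + 0.63282 + 0.49619 + 0.84162) / 5 = 0.6096

0.6096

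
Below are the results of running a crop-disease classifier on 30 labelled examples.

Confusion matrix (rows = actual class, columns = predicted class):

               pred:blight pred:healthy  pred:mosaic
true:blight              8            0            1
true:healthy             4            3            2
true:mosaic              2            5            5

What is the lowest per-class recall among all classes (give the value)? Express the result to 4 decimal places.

Per-class recall (TP/(TP+FN)):
  blight: TP=8, FN=0+1=1 → 8/9 = 0.88889
  healthy: TP=3, FN=4+2=6 → 3/9 = 0.33333
  mosaic: TP=5, FN=2+5=7 → 5/12 = 0.41667
Lowest is class 'healthy' with recall = 0.3333.

0.3333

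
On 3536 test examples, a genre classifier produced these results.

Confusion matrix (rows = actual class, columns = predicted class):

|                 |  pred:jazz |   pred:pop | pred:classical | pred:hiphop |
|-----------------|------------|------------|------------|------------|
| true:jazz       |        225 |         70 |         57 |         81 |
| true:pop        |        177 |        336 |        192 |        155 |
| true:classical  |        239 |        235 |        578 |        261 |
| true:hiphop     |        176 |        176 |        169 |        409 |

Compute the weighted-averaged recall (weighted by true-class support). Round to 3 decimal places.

0.438

Per-class recall (TP/(TP+FN)):
  jazz: TP=225, FN=70+57+81=208 → 225/433 = 0.5196
  pop: TP=336, FN=177+192+155=524 → 336/860 = 0.3907
  classical: TP=578, FN=239+235+261=735 → 578/1313 = 0.4402
  hiphop: TP=409, FN=176+176+169=521 → 409/930 = 0.4398
Weighted-recall = Σ (supportᵢ/N)·recallᵢ with N=3536: (433/3536)·0.5196 + (860/3536)·0.3907 + (1313/3536)·0.4402 + (930/3536)·0.4398 = 0.438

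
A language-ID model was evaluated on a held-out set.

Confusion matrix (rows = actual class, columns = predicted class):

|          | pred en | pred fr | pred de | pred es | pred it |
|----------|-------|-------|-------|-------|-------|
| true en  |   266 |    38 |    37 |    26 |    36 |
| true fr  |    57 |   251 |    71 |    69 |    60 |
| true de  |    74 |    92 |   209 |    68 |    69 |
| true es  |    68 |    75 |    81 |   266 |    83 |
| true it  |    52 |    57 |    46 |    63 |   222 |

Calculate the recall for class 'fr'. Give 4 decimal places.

recall = TP/(TP+FN).
fr: TP=251, FN=57+71+69+60=257 → 251/508 = 0.49409

0.4941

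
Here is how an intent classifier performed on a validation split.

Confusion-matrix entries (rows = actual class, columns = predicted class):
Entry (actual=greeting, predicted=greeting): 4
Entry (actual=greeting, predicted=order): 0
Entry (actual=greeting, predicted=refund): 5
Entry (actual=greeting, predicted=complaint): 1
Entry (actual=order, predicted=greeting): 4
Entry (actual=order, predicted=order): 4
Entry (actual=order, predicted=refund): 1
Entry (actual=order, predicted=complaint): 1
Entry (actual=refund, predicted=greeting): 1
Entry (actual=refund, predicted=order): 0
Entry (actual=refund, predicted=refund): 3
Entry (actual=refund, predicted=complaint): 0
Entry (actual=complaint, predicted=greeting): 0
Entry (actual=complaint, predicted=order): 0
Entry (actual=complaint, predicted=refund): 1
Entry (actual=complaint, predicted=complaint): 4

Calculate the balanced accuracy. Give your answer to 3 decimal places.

0.588

Balanced accuracy = mean of per-class recall.
  greeting: recall = 4/10 = 0.4000
  order: recall = 4/10 = 0.4000
  refund: recall = 3/4 = 0.7500
  complaint: recall = 4/5 = 0.8000
Mean = (0.4000 + 0.4000 + 0.7500 + 0.8000) / 4 = 0.588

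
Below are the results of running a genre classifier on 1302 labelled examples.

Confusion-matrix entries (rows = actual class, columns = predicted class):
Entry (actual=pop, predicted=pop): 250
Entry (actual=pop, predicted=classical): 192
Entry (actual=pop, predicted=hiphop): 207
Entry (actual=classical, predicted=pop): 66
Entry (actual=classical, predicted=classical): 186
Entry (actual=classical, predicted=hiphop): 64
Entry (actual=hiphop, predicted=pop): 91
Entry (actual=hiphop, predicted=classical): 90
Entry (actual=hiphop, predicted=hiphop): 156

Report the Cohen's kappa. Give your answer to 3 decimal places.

0.189

Observed agreement pₒ = trace/N = 592/1302 = 0.4547
Expected agreement pₑ = Σ (rowᵢ·colᵢ)/N² = (649·407 + 316·468 + 337·427)/1302² = 0.3279
κ = (pₒ − pₑ)/(1 − pₑ) = (0.4547 − 0.3279)/(1 − 0.3279) = 0.189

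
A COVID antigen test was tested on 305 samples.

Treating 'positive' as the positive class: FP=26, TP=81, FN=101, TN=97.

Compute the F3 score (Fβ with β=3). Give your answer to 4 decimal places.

0.4642

Fβ = (1+β²)·TP / ((1+β²)·TP + β²·FN + FP), with β²=9
= 10·81 / (10·81 + 9·101 + 26) = 0.4642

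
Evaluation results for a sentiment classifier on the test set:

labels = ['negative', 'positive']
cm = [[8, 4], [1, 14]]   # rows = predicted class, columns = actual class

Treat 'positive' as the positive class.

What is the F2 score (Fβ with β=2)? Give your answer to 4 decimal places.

Fβ = (1+β²)·TP / ((1+β²)·TP + β²·FN + FP), with β²=4
= 5·14 / (5·14 + 4·4 + 1) = 0.8046

0.8046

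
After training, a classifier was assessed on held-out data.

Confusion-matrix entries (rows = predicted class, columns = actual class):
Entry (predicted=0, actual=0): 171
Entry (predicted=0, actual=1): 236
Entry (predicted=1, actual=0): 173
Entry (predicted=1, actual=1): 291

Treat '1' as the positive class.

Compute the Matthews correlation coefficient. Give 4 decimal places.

0.0483

MCC = (TP·TN − FP·FN) / √((TP+FP)(TP+FN)(TN+FP)(TN+FN))
Numerator = 291·171 − 173·236 = 8933
Denominator = √(464·527·344·407) = √34235876224 = 185029.3929
MCC = 8933 / 185029.3929 = 0.0483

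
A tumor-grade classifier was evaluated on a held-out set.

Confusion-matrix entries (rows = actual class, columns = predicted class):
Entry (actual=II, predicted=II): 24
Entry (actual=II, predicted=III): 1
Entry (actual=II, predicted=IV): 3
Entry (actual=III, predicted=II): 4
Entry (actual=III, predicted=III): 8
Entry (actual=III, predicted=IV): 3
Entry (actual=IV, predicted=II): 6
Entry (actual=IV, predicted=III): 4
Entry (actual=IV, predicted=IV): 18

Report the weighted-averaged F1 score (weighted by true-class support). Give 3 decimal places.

0.699

Per-class F1 score (2·TP/(2·TP+FP+FN)):
  II: TP=24, FP=4+6=10, FN=1+3=4 → 48/62 = 0.7742
  III: TP=8, FP=1+4=5, FN=4+3=7 → 16/28 = 0.5714
  IV: TP=18, FP=3+3=6, FN=6+4=10 → 36/52 = 0.6923
Weighted-F1 score = Σ (supportᵢ/N)·F1 scoreᵢ with N=71: (28/71)·0.7742 + (15/71)·0.5714 + (28/71)·0.6923 = 0.699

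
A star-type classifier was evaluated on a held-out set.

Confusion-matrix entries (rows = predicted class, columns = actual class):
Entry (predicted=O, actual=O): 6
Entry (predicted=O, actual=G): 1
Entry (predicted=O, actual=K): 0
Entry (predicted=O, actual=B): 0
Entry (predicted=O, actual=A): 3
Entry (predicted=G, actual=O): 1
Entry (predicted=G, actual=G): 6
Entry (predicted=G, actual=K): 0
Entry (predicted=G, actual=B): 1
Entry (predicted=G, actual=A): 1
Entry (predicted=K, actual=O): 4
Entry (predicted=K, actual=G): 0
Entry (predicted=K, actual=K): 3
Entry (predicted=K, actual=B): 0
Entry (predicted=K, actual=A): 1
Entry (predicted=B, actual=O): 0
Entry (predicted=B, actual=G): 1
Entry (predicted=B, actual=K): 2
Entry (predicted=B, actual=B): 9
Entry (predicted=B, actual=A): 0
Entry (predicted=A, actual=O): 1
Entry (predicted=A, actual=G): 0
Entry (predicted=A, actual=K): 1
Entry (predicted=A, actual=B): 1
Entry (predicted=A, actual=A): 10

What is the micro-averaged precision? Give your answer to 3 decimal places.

0.654

Micro-averaging pools counts across classes: ΣTP=34, ΣFP=18, ΣFN=18.
Micro-precision = TP/(TP+FP) on pooled counts = 0.654 (equals overall accuracy in single-label multiclass).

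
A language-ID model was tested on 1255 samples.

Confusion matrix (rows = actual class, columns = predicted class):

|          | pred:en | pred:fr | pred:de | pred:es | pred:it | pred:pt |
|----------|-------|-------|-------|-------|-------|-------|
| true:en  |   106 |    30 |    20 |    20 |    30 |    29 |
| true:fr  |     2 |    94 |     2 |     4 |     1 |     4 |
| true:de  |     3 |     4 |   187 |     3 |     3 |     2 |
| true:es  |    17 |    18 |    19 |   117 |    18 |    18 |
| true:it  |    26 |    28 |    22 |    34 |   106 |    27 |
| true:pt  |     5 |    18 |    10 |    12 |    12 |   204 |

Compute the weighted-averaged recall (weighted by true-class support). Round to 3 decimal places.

Per-class recall (TP/(TP+FN)):
  en: TP=106, FN=30+20+20+30+29=129 → 106/235 = 0.4511
  fr: TP=94, FN=2+2+4+1+4=13 → 94/107 = 0.8785
  de: TP=187, FN=3+4+3+3+2=15 → 187/202 = 0.9257
  es: TP=117, FN=17+18+19+18+18=90 → 117/207 = 0.5652
  it: TP=106, FN=26+28+22+34+27=137 → 106/243 = 0.4362
  pt: TP=204, FN=5+18+10+12+12=57 → 204/261 = 0.7816
Weighted-recall = Σ (supportᵢ/N)·recallᵢ with N=1255: (235/1255)·0.4511 + (107/1255)·0.8785 + (202/1255)·0.9257 + (207/1255)·0.5652 + (243/1255)·0.4362 + (261/1255)·0.7816 = 0.649

0.649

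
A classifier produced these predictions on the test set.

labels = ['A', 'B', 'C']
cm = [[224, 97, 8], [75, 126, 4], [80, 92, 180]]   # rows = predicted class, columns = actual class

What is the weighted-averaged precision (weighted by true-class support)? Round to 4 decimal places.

0.6206

Per-class precision (TP/(TP+FP)):
  A: TP=224, FP=97+8=105 → 224/329 = 0.68085
  B: TP=126, FP=75+4=79 → 126/205 = 0.61463
  C: TP=180, FP=80+92=172 → 180/352 = 0.51136
Weighted-precision = Σ (supportᵢ/N)·precisionᵢ with N=886: (379/886)·0.68085 + (315/886)·0.61463 + (192/886)·0.51136 = 0.6206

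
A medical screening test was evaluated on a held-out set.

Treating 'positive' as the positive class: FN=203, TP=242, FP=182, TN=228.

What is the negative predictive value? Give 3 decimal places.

0.529

NPV = TN/(TN+FN) = 228/(228+203) = 0.529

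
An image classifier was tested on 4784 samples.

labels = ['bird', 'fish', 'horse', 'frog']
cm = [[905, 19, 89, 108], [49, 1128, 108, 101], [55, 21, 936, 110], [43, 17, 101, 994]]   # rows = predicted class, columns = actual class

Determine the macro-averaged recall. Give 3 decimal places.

Per-class recall (TP/(TP+FN)):
  bird: TP=905, FN=49+55+43=147 → 905/1052 = 0.8603
  fish: TP=1128, FN=19+21+17=57 → 1128/1185 = 0.9519
  horse: TP=936, FN=89+108+101=298 → 936/1234 = 0.7585
  frog: TP=994, FN=108+101+110=319 → 994/1313 = 0.7570
Macro-recall = mean = (0.8603 + 0.9519 + 0.7585 + 0.7570) / 4 = 0.832

0.832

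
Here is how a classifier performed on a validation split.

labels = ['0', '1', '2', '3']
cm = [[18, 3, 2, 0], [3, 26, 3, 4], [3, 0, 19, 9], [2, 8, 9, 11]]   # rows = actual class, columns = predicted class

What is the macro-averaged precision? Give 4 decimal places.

0.6073

Per-class precision (TP/(TP+FP)):
  0: TP=18, FP=3+3+2=8 → 18/26 = 0.69231
  1: TP=26, FP=3+0+8=11 → 26/37 = 0.70270
  2: TP=19, FP=2+3+9=14 → 19/33 = 0.57576
  3: TP=11, FP=0+4+9=13 → 11/24 = 0.45833
Macro-precision = mean = (0.69231 + 0.70270 + 0.57576 + 0.45833) / 4 = 0.6073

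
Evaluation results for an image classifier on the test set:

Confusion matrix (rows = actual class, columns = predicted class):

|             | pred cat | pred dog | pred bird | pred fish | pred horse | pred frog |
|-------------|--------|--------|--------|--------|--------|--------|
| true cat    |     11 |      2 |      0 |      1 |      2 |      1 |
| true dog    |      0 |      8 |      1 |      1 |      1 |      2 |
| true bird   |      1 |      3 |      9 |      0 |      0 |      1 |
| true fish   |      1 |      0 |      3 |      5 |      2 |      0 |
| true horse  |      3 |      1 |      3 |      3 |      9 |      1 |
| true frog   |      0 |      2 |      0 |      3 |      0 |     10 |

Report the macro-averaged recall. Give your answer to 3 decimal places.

Per-class recall (TP/(TP+FN)):
  cat: TP=11, FN=2+0+1+2+1=6 → 11/17 = 0.6471
  dog: TP=8, FN=0+1+1+1+2=5 → 8/13 = 0.6154
  bird: TP=9, FN=1+3+0+0+1=5 → 9/14 = 0.6429
  fish: TP=5, FN=1+0+3+2+0=6 → 5/11 = 0.4545
  horse: TP=9, FN=3+1+3+3+1=11 → 9/20 = 0.4500
  frog: TP=10, FN=0+2+0+3+0=5 → 10/15 = 0.6667
Macro-recall = mean = (0.6471 + 0.6154 + 0.6429 + 0.4545 + 0.4500 + 0.6667) / 6 = 0.579

0.579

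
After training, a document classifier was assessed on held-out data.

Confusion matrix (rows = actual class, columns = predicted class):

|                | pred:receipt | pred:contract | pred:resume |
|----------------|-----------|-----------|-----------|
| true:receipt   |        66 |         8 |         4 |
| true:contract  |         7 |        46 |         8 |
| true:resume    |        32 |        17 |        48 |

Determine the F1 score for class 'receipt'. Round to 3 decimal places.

Take TP from the diagonal, FP from the rest of the 'receipt' prediction marginal, FN from the rest of the 'receipt' actual marginal.
F1 score = 2·TP/(2·TP+FP+FN).
receipt: TP=66, FP=7+32=39, FN=8+4=12 → 132/183 = 0.7213

0.721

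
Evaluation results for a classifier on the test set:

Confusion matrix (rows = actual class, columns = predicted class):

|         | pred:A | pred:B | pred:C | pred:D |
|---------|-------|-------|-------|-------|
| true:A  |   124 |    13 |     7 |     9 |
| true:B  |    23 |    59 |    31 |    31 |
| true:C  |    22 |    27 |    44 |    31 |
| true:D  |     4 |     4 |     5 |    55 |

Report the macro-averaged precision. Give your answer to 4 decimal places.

0.5580

Per-class precision (TP/(TP+FP)):
  A: TP=124, FP=23+22+4=49 → 124/173 = 0.71676
  B: TP=59, FP=13+27+4=44 → 59/103 = 0.57282
  C: TP=44, FP=7+31+5=43 → 44/87 = 0.50575
  D: TP=55, FP=9+31+31=71 → 55/126 = 0.43651
Macro-precision = mean = (0.71676 + 0.57282 + 0.50575 + 0.43651) / 4 = 0.5580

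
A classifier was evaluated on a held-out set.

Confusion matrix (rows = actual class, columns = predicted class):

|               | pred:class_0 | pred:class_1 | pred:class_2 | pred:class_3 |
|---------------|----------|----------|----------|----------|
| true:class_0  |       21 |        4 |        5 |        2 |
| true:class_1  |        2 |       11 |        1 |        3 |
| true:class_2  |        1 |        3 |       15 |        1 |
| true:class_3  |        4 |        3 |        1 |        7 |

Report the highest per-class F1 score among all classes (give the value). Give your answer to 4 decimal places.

0.7143

Per-class F1 score (2·TP/(2·TP+FP+FN)):
  class_0: TP=21, FP=2+1+4=7, FN=4+5+2=11 → 42/60 = 0.70000
  class_1: TP=11, FP=4+3+3=10, FN=2+1+3=6 → 22/38 = 0.57895
  class_2: TP=15, FP=5+1+1=7, FN=1+3+1=5 → 30/42 = 0.71429
  class_3: TP=7, FP=2+3+1=6, FN=4+3+1=8 → 14/28 = 0.50000
Highest is class 'class_2' with F1 score = 0.7143.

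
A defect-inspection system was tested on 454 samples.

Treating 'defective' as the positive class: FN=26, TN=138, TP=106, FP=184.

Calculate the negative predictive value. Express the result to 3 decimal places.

NPV = TN/(TN+FN) = 138/(138+26) = 0.841

0.841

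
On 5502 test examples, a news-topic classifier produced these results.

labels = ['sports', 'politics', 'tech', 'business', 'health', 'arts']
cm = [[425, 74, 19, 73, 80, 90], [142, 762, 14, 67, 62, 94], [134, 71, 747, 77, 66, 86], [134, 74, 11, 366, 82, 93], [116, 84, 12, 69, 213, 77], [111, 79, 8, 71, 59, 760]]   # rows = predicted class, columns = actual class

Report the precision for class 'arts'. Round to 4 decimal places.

Take TP from the diagonal, FP from the rest of the 'arts' prediction marginal, FN from the rest of the 'arts' actual marginal.
precision = TP/(TP+FP).
arts: TP=760, FP=111+79+8+71+59=328 → 760/1088 = 0.69853

0.6985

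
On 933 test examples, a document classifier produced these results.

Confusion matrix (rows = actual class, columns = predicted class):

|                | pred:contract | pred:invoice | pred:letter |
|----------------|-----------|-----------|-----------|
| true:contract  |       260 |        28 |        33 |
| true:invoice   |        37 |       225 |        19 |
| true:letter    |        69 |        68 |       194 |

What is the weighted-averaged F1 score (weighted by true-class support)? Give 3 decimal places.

0.724

Per-class F1 score (2·TP/(2·TP+FP+FN)):
  contract: TP=260, FP=37+69=106, FN=28+33=61 → 520/687 = 0.7569
  invoice: TP=225, FP=28+68=96, FN=37+19=56 → 450/602 = 0.7475
  letter: TP=194, FP=33+19=52, FN=69+68=137 → 388/577 = 0.6724
Weighted-F1 score = Σ (supportᵢ/N)·F1 scoreᵢ with N=933: (321/933)·0.7569 + (281/933)·0.7475 + (331/933)·0.6724 = 0.724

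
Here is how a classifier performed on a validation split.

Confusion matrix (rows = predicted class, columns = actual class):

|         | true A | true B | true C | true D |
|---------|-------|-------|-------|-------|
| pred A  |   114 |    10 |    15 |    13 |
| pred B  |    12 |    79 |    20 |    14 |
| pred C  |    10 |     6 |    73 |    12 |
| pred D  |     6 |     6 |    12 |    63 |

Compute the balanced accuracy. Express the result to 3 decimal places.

0.703

Balanced accuracy = mean of per-class recall.
  A: recall = 114/142 = 0.8028
  B: recall = 79/101 = 0.7822
  C: recall = 73/120 = 0.6083
  D: recall = 63/102 = 0.6176
Mean = (0.8028 + 0.7822 + 0.6083 + 0.6176) / 4 = 0.703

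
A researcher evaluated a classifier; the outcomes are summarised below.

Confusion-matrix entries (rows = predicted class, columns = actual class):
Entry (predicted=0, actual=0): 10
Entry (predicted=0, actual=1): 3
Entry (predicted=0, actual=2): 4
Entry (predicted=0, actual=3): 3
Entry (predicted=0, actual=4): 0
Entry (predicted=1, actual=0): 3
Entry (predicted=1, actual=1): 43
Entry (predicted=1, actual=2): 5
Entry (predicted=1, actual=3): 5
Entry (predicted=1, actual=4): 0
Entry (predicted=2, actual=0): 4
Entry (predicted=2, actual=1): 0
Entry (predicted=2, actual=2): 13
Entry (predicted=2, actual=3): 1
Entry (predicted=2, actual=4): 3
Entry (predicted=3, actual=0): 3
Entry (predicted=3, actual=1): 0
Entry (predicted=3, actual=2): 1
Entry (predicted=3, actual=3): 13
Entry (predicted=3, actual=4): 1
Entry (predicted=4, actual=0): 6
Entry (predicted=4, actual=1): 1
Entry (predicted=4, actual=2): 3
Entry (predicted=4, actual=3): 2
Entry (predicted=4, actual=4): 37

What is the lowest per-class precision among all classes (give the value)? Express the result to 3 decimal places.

0.500

Per-class precision (TP/(TP+FP)):
  0: TP=10, FP=3+4+3+0=10 → 10/20 = 0.5000
  1: TP=43, FP=3+5+5+0=13 → 43/56 = 0.7679
  2: TP=13, FP=4+0+1+3=8 → 13/21 = 0.6190
  3: TP=13, FP=3+0+1+1=5 → 13/18 = 0.7222
  4: TP=37, FP=6+1+3+2=12 → 37/49 = 0.7551
Lowest is class '0' with precision = 0.500.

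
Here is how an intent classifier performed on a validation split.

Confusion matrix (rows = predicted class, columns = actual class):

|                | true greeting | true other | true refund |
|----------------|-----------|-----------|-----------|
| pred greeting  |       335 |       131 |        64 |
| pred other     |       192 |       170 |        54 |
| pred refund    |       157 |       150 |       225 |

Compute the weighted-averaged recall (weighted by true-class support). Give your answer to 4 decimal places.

0.4939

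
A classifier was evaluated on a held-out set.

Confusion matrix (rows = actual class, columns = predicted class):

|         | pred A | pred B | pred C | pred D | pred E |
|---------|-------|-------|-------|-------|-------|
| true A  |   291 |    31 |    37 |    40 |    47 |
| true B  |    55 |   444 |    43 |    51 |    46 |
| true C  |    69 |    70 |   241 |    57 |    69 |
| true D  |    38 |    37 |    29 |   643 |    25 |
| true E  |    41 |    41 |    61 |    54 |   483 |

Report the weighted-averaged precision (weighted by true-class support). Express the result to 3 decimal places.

0.688

Per-class precision (TP/(TP+FP)):
  A: TP=291, FP=55+69+38+41=203 → 291/494 = 0.5891
  B: TP=444, FP=31+70+37+41=179 → 444/623 = 0.7127
  C: TP=241, FP=37+43+29+61=170 → 241/411 = 0.5864
  D: TP=643, FP=40+51+57+54=202 → 643/845 = 0.7609
  E: TP=483, FP=47+46+69+25=187 → 483/670 = 0.7209
Weighted-precision = Σ (supportᵢ/N)·precisionᵢ with N=3043: (446/3043)·0.5891 + (639/3043)·0.7127 + (506/3043)·0.5864 + (772/3043)·0.7609 + (680/3043)·0.7209 = 0.688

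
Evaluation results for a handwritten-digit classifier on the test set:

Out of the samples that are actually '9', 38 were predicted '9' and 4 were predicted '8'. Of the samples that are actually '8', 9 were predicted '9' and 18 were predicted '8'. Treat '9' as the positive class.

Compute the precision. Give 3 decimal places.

Precision = TP/(TP+FP) = 38/(38+9) = 38/47 = 0.809

0.809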